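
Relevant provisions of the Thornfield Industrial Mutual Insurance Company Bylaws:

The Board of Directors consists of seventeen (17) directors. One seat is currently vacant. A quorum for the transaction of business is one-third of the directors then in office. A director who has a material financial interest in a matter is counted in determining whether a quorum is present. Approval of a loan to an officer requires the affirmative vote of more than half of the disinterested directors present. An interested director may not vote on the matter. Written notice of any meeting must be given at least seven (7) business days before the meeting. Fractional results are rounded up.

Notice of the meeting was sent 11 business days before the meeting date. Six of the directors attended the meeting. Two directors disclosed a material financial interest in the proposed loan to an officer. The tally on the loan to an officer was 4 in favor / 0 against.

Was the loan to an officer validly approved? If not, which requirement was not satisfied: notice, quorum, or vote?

Notice: 11 business days given; 7 required (11 ≥ 7). Satisfied.
Quorum: 6 present (interested directors count toward quorum); quorum is 6. Satisfied.
Vote: the loan to an officer requires a majority of the disinterested directors present (6 − 2 = 4). A majority of 4 is 3, so 3 affirmative votes are needed; 4 voted in favor. Satisfied.

Valid — all requirements satisfied.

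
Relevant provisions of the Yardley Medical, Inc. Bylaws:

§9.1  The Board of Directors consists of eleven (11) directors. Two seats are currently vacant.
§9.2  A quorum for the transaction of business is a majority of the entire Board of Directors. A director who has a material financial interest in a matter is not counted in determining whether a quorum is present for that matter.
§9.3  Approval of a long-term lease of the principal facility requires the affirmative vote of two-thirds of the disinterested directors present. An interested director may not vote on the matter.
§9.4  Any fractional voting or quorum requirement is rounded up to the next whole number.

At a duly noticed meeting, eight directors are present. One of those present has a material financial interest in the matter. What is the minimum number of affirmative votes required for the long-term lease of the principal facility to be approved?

5

The long-term lease of the principal facility requires two-thirds of the disinterested directors present (8 − 1 = 7).
2/3 of 7 = 4.67, rounded up to 5.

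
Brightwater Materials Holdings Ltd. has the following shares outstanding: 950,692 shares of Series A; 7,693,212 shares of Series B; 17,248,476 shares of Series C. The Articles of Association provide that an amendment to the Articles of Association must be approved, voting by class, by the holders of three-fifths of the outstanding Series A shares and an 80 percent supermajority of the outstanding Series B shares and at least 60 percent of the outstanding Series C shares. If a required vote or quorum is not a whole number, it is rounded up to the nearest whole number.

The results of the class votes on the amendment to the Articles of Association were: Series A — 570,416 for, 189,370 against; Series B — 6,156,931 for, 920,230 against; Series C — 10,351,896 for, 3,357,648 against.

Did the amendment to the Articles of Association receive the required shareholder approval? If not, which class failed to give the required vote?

Series A: 3/5 of 950692 = 570415.20, rounded up to 570416; 570,416 required, 570,416 in favor — approved.
Series B: 4/5 of 7693212 = 6154569.60, rounded up to 6154570; 6,154,570 required, 6,156,931 in favor — approved.
Series C: 3/5 of 17248476 = 10349085.60, rounded up to 10349086; 10,349,086 required, 10,351,896 in favor — approved.

Approved — every class gave the required vote.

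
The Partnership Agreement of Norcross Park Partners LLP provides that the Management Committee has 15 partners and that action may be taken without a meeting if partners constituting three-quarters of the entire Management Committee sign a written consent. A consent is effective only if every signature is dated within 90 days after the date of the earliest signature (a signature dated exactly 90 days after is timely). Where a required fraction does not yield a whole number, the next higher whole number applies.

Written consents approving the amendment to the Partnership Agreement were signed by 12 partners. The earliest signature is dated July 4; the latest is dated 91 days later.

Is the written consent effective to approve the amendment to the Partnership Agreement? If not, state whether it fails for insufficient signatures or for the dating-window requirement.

Signatures required: three-quarters of 15 — 3/4 of 15 = 11.25, rounded up to 12, so 12 needed; 12 signed. Sufficient.
Dating window: the latest signature is 91 days after the earliest; the limit is 90 days. Outside the window.

Not effective — dating-window requirement not satisfied.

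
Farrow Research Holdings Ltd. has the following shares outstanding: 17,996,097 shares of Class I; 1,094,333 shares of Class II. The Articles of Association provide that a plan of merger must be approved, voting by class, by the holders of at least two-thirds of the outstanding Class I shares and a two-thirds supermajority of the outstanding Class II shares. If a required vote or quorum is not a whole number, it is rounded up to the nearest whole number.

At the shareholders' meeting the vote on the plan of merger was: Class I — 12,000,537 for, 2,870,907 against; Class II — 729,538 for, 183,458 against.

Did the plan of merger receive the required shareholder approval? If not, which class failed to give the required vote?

Class I: 2/3 of 17996097 = 11997398; 11,997,398 required, 12,000,537 in favor — approved.
Class II: 2/3 of 1094333 = 729555.33, rounded up to 729556; 729,556 required, 729,538 in favor — not approved.

Not approved — the Class II shares did not give the required vote.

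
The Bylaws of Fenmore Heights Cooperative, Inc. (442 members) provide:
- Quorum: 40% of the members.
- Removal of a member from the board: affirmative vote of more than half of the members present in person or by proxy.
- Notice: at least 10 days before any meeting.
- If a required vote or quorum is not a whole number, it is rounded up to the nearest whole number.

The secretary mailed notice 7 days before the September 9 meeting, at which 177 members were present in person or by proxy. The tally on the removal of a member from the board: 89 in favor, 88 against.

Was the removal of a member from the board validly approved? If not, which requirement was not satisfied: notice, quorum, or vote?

Invalid — notice requirement not satisfied.

Notice: 7 days given; 10 required. Not satisfied.
Quorum: 40% of 442 = 176.80, rounded up to 177; 177 present. Satisfied.
Vote: requires a majority of those present (177); a majority of 177 is 89, so 89 needed; 89 in favor. Satisfied.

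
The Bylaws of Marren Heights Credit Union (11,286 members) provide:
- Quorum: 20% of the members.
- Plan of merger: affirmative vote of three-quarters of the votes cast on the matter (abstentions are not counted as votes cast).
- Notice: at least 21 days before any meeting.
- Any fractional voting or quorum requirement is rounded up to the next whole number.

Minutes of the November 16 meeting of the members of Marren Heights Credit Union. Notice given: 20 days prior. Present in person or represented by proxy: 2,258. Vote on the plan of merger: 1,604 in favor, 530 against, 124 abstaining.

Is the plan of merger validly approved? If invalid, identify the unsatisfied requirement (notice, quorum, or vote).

Notice: 20 days given; 21 required. Not satisfied.
Quorum: 20% of 11,286 = 2,257.20, rounded up to 2,258; 2,258 present. Satisfied.
Vote: requires three-fourths of the votes cast (2,258 − 124 abstaining = 2,134); 3/4 of 2134 = 1600.50, rounded up to 1601, so 1,601 needed; 1,604 in favor. Satisfied.

Invalid — notice requirement not satisfied.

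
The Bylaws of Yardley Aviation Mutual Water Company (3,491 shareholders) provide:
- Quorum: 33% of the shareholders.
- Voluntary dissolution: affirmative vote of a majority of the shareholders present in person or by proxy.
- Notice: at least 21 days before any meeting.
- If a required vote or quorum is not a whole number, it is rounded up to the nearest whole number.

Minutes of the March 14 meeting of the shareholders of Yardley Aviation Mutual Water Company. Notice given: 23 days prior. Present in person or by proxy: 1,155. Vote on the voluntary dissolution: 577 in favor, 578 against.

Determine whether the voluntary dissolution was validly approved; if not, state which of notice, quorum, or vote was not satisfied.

Invalid — vote requirement not satisfied.

Notice: 23 days given; 21 required. Satisfied.
Quorum: 33% of 3,491 = 1,152.03, rounded up to 1,153; 1,155 present. Satisfied.
Vote: requires a majority of those present (1,155); a majority of 1155 is 578, so 578 needed; 577 in favor. Not satisfied.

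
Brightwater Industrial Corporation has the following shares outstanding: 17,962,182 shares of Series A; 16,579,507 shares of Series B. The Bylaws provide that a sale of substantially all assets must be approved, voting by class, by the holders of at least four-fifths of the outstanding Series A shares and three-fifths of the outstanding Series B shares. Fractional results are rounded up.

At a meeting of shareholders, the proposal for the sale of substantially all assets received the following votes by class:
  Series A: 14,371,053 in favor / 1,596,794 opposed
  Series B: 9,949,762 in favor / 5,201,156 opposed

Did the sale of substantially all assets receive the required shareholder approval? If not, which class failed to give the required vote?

Approved — every class gave the required vote.

Series A: 4/5 of 17962182 = 14369745.60, rounded up to 14369746; 14,369,746 required, 14,371,053 in favor — approved.
Series B: 3/5 of 16579507 = 9947704.20, rounded up to 9947705; 9,947,705 required, 9,949,762 in favor — approved.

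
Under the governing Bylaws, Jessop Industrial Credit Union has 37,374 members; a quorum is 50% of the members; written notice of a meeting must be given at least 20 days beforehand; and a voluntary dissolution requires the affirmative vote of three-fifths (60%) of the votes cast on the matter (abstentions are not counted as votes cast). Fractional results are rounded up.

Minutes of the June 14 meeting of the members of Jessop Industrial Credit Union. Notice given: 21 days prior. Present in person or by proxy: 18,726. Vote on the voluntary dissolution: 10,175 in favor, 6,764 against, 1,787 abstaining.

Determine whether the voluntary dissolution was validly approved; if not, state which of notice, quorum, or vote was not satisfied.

Notice: 21 days given; 20 required. Satisfied.
Quorum: 50% of 37,374 = 18,687; 18,726 present. Satisfied.
Vote: requires three-fifths of the votes cast (18,726 − 1,787 abstaining = 16,939); 3/5 of 16939 = 10163.40, rounded up to 10164, so 10,164 needed; 10,175 in favor. Satisfied.

Valid — all requirements satisfied.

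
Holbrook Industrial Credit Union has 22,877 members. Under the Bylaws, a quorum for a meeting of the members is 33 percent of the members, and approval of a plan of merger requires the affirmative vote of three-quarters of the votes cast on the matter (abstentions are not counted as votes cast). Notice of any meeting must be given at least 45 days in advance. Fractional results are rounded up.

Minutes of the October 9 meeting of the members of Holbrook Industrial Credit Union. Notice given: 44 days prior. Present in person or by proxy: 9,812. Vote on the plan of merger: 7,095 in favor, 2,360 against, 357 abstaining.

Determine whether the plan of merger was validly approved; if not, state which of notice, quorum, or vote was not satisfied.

Notice: 44 days given; 45 required. Not satisfied.
Quorum: 33% of 22,877 = 7,549.41, rounded up to 7,550; 9,812 present. Satisfied.
Vote: requires three-fourths of the votes cast (9,812 − 357 abstaining = 9,455); 3/4 of 9455 = 7091.25, rounded up to 7092, so 7,092 needed; 7,095 in favor. Satisfied.

Invalid — notice requirement not satisfied.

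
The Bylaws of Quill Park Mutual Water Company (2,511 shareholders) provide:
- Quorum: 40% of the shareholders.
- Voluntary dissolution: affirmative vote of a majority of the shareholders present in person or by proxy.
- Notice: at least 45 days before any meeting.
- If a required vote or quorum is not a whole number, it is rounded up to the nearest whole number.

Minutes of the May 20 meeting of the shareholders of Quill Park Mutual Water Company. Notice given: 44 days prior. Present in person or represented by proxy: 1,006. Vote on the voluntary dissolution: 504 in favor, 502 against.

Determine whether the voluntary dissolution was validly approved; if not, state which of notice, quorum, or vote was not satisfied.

Invalid — notice requirement not satisfied.

Notice: 44 days given; 45 required. Not satisfied.
Quorum: 40% of 2,511 = 1,004.40, rounded up to 1,005; 1,006 present. Satisfied.
Vote: requires a majority of those present (1,006); a majority of 1006 is 504, so 504 needed; 504 in favor. Satisfied.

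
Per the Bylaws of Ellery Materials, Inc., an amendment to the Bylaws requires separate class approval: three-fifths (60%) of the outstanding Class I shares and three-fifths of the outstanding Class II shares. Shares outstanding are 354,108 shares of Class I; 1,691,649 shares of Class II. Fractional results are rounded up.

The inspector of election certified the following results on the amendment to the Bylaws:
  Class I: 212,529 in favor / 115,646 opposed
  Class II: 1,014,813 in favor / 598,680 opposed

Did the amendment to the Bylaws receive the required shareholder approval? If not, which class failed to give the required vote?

Class I: 3/5 of 354108 = 212464.80, rounded up to 212465; 212,465 required, 212,529 in favor — approved.
Class II: 3/5 of 1691649 = 1014989.40, rounded up to 1014990; 1,014,990 required, 1,014,813 in favor — not approved.

Not approved — the Class II shares did not give the required vote.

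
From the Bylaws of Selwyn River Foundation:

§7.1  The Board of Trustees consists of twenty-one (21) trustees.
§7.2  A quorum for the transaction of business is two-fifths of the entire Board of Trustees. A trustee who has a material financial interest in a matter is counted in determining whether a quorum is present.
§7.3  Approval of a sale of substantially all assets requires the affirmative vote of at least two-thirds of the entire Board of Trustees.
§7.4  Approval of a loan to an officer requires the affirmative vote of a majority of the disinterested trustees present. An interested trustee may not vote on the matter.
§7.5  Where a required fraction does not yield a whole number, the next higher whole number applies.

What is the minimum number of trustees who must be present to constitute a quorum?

2/5 of 21 = 8.40, rounded up to 9.

9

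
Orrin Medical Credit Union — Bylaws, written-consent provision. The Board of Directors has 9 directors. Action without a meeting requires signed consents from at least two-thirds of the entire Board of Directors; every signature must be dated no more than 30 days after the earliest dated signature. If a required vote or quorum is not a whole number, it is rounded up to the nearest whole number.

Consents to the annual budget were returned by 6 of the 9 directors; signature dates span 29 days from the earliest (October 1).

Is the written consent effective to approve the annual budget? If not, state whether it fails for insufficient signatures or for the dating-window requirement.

Effective — both the signature and dating-window requirements are satisfied.

Signatures required: at least two-thirds of 9 — 2/3 of 9 = 6, so 6 needed; 6 signed. Sufficient.
Dating window: the latest signature is 29 days after the earliest; the limit is 30 days. Within the window.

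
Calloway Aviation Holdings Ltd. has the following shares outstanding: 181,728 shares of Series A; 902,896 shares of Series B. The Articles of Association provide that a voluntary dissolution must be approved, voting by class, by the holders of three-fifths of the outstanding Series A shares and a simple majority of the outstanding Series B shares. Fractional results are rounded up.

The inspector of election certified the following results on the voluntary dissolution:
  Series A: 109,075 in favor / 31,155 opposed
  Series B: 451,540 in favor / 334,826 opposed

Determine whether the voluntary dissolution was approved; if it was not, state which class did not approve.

Approved — every class gave the required vote.

Series A: 3/5 of 181728 = 109036.80, rounded up to 109037; 109,037 required, 109,075 in favor — approved.
Series B: a majority of 902896 is 451449; 451,449 required, 451,540 in favor — approved.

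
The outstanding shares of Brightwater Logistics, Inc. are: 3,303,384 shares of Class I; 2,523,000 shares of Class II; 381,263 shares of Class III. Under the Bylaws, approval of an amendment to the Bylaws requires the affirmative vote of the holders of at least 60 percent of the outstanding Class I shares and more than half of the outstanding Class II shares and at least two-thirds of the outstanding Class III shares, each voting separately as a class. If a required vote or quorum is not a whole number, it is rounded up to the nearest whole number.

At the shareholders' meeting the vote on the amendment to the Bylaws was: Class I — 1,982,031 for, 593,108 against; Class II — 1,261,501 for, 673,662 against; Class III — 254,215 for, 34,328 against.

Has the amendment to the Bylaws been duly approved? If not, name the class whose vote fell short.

Approved — every class gave the required vote.

Class I: 3/5 of 3303384 = 1982030.40, rounded up to 1982031; 1,982,031 required, 1,982,031 in favor — approved.
Class II: a majority of 2523000 is 1261501; 1,261,501 required, 1,261,501 in favor — approved.
Class III: 2/3 of 381263 = 254175.33, rounded up to 254176; 254,176 required, 254,215 in favor — approved.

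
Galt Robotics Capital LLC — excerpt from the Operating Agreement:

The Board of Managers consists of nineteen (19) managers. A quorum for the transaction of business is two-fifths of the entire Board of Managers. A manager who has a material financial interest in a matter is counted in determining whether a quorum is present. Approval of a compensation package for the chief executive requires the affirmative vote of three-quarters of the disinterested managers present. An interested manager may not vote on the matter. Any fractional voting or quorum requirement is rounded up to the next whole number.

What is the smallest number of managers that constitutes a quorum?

8

2/5 of 19 = 7.60, rounded up to 8.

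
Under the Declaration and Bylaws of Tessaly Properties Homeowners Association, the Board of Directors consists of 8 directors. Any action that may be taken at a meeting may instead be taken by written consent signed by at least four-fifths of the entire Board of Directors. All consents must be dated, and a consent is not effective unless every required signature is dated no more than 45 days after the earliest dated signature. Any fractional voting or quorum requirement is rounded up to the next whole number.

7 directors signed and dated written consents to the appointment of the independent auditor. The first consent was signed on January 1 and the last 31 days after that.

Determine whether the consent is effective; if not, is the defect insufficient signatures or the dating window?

Effective — both the signature and dating-window requirements are satisfied.

Signatures required: at least four-fifths of 8 — 4/5 of 8 = 6.40, rounded up to 7, so 7 needed; 7 signed. Sufficient.
Dating window: the latest signature is 31 days after the earliest; the limit is 45 days. Within the window.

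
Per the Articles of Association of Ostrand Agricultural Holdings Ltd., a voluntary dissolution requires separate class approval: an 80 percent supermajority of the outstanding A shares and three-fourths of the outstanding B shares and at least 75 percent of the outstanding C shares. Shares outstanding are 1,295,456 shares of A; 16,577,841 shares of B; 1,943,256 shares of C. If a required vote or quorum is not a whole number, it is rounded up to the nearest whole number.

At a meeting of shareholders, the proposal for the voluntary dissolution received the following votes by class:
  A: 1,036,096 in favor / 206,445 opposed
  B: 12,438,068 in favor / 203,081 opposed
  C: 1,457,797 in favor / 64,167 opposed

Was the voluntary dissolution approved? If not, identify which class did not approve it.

A: 4/5 of 1295456 = 1036364.80, rounded up to 1036365; 1,036,365 required, 1,036,096 in favor — not approved.
B: 3/4 of 16577841 = 12433380.75, rounded up to 12433381; 12,433,381 required, 12,438,068 in favor — approved.
C: 3/4 of 1943256 = 1457442; 1,457,442 required, 1,457,797 in favor — approved.

Not approved — the A shares did not give the required vote.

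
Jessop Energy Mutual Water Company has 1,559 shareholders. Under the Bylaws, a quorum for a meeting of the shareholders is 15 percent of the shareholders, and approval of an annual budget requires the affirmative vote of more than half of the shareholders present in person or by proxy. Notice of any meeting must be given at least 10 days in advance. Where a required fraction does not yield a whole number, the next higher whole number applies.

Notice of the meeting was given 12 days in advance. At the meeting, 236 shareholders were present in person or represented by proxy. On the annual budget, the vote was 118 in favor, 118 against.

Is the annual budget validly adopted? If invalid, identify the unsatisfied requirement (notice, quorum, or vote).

Invalid — vote requirement not satisfied.

Notice: 12 days given; 10 required. Satisfied.
Quorum: 15% of 1,559 = 233.85, rounded up to 234; 236 present. Satisfied.
Vote: requires a majority of those present (236); a majority of 236 is 119, so 119 needed; 118 in favor. Not satisfied.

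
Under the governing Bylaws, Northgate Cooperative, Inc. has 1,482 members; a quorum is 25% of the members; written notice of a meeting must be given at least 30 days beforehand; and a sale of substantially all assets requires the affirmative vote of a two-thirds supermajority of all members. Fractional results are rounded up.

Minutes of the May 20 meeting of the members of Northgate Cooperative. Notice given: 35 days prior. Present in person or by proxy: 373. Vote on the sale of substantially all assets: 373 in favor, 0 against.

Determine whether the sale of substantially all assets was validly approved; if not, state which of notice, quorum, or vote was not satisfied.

Notice: 35 days given; 30 required. Satisfied.
Quorum: 25% of 1,482 = 370.50, rounded up to 371; 373 present. Satisfied.
Vote: requires two-thirds of all members (1,482); 2/3 of 1482 = 988, so 988 needed; 373 in favor. Not satisfied.

Invalid — vote requirement not satisfied.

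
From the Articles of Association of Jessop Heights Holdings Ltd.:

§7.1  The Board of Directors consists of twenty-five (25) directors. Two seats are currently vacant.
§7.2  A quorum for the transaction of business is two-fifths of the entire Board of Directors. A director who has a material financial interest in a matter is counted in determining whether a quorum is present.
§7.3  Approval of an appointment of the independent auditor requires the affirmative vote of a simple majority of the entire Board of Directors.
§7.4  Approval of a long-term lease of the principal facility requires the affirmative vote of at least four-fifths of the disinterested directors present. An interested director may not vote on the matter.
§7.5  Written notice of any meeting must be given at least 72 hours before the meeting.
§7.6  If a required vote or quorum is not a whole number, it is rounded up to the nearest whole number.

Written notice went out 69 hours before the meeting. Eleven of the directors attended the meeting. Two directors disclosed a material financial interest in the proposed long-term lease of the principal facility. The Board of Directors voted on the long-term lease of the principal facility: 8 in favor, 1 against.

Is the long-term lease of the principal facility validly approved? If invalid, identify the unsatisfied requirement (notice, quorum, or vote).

Invalid — notice requirement not satisfied.

Notice: 69 hours given; 72 required (69 < 72). Not satisfied.
Quorum: 11 present (interested directors count toward quorum); quorum is 10. Satisfied.
Vote: the long-term lease of the principal facility requires four-fifths of the disinterested directors present (11 − 2 = 9). 4/5 of 9 = 7.20, rounded up to 8, so 8 affirmative votes are needed; 8 voted in favor. Satisfied.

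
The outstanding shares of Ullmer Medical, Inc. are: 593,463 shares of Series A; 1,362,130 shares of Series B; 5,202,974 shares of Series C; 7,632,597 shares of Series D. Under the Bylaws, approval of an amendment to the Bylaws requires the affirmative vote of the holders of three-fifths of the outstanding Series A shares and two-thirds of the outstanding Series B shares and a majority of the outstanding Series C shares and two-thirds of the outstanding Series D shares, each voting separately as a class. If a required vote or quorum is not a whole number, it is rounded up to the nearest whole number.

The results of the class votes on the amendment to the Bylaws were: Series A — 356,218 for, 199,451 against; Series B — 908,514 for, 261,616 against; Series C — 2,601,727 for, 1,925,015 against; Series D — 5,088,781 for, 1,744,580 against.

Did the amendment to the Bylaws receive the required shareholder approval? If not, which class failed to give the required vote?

Approved — every class gave the required vote.

Series A: 3/5 of 593463 = 356077.80, rounded up to 356078; 356,078 required, 356,218 in favor — approved.
Series B: 2/3 of 1362130 = 908086.67, rounded up to 908087; 908,087 required, 908,514 in favor — approved.
Series C: a majority of 5202974 is 2601488; 2,601,488 required, 2,601,727 in favor — approved.
Series D: 2/3 of 7632597 = 5088398; 5,088,398 required, 5,088,781 in favor — approved.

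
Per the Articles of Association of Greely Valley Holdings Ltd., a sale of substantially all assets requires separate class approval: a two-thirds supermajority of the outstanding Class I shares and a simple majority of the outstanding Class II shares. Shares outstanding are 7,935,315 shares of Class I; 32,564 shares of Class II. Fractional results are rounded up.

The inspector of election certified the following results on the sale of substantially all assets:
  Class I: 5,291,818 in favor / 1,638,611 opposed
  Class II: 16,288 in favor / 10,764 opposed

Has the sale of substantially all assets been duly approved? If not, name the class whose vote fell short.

Approved — every class gave the required vote.

Class I: 2/3 of 7935315 = 5290210; 5,290,210 required, 5,291,818 in favor — approved.
Class II: a majority of 32564 is 16283; 16,283 required, 16,288 in favor — approved.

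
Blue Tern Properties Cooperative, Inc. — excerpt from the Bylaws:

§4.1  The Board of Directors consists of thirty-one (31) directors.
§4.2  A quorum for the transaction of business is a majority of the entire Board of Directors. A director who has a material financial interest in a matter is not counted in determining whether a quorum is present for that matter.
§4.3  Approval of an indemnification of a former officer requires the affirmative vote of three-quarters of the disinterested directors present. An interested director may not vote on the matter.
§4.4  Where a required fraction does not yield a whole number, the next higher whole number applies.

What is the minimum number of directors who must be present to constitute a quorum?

A majority of 31 is 16.

16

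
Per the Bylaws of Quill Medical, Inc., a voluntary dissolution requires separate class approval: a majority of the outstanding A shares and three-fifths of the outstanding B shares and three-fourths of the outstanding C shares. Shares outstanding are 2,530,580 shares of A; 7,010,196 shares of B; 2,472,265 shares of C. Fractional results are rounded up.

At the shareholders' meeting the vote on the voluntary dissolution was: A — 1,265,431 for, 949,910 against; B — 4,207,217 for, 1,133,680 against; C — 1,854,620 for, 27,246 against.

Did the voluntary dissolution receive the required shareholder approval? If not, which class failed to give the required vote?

A: a majority of 2530580 is 1265291; 1,265,291 required, 1,265,431 in favor — approved.
B: 3/5 of 7010196 = 4206117.60, rounded up to 4206118; 4,206,118 required, 4,207,217 in favor — approved.
C: 3/4 of 2472265 = 1854198.75, rounded up to 1854199; 1,854,199 required, 1,854,620 in favor — approved.

Approved — every class gave the required vote.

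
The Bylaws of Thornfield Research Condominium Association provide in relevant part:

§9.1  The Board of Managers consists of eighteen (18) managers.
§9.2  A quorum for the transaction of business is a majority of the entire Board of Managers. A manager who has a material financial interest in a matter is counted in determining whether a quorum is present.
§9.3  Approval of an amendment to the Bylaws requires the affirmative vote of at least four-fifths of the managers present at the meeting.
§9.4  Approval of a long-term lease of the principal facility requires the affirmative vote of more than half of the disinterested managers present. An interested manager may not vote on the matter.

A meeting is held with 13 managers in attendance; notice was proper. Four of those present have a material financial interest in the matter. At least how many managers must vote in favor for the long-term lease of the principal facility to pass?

5

The long-term lease of the principal facility requires a majority of the disinterested managers present (13 − 4 = 9).
A majority of 9 is 5.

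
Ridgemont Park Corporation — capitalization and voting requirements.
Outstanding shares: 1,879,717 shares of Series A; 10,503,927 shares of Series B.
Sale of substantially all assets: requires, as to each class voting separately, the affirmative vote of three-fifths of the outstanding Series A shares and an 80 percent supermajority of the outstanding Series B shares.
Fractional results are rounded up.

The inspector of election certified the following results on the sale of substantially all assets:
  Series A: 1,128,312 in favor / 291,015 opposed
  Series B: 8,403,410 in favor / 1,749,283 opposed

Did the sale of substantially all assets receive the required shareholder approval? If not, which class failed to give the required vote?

Approved — every class gave the required vote.

Series A: 3/5 of 1879717 = 1127830.20, rounded up to 1127831; 1,127,831 required, 1,128,312 in favor — approved.
Series B: 4/5 of 10503927 = 8403141.60, rounded up to 8403142; 8,403,142 required, 8,403,410 in favor — approved.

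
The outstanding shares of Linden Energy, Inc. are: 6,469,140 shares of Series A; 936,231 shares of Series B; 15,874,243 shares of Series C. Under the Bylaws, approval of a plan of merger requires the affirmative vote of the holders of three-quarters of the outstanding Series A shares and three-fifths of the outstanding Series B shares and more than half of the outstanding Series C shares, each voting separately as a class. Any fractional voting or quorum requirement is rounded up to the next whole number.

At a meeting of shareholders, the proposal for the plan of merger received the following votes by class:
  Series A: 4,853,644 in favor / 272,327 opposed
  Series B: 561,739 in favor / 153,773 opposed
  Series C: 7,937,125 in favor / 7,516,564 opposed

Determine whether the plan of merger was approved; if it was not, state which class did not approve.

Approved — every class gave the required vote.

Series A: 3/4 of 6469140 = 4851855; 4,851,855 required, 4,853,644 in favor — approved.
Series B: 3/5 of 936231 = 561738.60, rounded up to 561739; 561,739 required, 561,739 in favor — approved.
Series C: a majority of 15874243 is 7937122; 7,937,122 required, 7,937,125 in favor — approved.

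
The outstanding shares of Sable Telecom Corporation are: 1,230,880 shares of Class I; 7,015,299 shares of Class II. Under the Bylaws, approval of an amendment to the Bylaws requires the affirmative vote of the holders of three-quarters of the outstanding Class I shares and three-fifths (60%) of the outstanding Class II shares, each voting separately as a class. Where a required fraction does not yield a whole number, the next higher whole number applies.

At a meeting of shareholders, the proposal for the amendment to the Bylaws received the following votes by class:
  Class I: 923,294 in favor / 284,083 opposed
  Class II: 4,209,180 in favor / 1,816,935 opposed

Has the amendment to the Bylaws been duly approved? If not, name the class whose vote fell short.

Class I: 3/4 of 1230880 = 923160; 923,160 required, 923,294 in favor — approved.
Class II: 3/5 of 7015299 = 4209179.40, rounded up to 4209180; 4,209,180 required, 4,209,180 in favor — approved.

Approved — every class gave the required vote.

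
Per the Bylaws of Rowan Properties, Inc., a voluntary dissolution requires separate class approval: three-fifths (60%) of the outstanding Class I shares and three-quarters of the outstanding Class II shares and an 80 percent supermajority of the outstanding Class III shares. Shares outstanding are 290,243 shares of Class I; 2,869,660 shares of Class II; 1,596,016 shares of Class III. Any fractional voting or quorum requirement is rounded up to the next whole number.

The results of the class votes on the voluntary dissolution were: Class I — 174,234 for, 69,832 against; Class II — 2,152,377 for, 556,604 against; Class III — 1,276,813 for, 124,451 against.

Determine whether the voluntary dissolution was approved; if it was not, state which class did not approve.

Class I: 3/5 of 290243 = 174145.80, rounded up to 174146; 174,146 required, 174,234 in favor — approved.
Class II: 3/4 of 2869660 = 2152245; 2,152,245 required, 2,152,377 in favor — approved.
Class III: 4/5 of 1596016 = 1276812.80, rounded up to 1276813; 1,276,813 required, 1,276,813 in favor — approved.

Approved — every class gave the required vote.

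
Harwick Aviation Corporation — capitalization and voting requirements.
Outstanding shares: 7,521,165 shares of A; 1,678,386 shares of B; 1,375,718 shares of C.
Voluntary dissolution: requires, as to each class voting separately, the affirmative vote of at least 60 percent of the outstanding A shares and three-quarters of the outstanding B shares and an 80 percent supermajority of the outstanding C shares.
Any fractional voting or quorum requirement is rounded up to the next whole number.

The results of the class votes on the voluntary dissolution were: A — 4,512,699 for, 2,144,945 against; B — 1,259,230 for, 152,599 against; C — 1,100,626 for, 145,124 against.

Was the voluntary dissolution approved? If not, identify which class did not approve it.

Approved — every class gave the required vote.

A: 3/5 of 7521165 = 4512699; 4,512,699 required, 4,512,699 in favor — approved.
B: 3/4 of 1678386 = 1258789.50, rounded up to 1258790; 1,258,790 required, 1,259,230 in favor — approved.
C: 4/5 of 1375718 = 1100574.40, rounded up to 1100575; 1,100,575 required, 1,100,626 in favor — approved.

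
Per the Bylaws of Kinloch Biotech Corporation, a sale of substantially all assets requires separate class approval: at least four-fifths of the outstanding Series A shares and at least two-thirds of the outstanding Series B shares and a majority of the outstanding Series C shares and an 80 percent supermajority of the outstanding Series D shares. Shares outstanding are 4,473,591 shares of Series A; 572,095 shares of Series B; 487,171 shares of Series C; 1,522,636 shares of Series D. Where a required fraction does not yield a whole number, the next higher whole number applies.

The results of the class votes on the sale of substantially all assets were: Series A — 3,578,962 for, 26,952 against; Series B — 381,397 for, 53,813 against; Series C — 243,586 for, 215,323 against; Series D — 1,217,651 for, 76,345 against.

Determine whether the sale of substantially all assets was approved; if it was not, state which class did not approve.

Not approved — the Series D shares did not give the required vote.

Series A: 4/5 of 4473591 = 3578872.80, rounded up to 3578873; 3,578,873 required, 3,578,962 in favor — approved.
Series B: 2/3 of 572095 = 381396.67, rounded up to 381397; 381,397 required, 381,397 in favor — approved.
Series C: a majority of 487171 is 243586; 243,586 required, 243,586 in favor — approved.
Series D: 4/5 of 1522636 = 1218108.80, rounded up to 1218109; 1,218,109 required, 1,217,651 in favor — not approved.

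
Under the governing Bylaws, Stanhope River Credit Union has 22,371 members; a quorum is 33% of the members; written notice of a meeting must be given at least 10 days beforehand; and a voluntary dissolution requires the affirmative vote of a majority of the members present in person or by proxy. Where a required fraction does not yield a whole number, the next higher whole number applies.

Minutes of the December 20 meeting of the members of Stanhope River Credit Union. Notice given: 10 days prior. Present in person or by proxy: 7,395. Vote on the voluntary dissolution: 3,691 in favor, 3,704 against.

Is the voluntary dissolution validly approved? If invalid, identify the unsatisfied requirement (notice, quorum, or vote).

Notice: 10 days given; 10 required. Satisfied.
Quorum: 33% of 22,371 = 7,382.43, rounded up to 7,383; 7,395 present. Satisfied.
Vote: requires a majority of those present (7,395); a majority of 7395 is 3698, so 3,698 needed; 3,691 in favor. Not satisfied.

Invalid — vote requirement not satisfied.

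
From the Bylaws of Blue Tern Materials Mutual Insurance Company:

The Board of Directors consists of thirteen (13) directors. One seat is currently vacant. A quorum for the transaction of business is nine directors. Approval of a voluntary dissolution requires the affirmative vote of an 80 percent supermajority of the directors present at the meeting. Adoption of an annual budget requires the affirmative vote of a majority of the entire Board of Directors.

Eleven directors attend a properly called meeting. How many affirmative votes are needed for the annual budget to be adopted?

7

The annual budget requires a majority of the entire Board of Directors (13).
A majority of 13 is 7.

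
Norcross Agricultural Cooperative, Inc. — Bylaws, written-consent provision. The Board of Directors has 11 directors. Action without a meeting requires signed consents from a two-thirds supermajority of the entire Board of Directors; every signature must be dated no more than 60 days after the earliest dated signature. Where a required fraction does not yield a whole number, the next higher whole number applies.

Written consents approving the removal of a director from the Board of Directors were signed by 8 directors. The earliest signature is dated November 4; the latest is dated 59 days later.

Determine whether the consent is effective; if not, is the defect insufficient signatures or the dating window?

Signatures required: a two-thirds supermajority of 11 — 2/3 of 11 = 7.33, rounded up to 8, so 8 needed; 8 signed. Sufficient.
Dating window: the latest signature is 59 days after the earliest; the limit is 60 days. Within the window.

Effective — both the signature and dating-window requirements are satisfied.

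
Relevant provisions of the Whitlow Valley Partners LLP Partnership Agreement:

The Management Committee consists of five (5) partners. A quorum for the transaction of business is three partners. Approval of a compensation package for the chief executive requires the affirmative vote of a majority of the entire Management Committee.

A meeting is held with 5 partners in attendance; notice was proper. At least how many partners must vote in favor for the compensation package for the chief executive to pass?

3

The compensation package for the chief executive requires a majority of the entire Management Committee (5).
A majority of 5 is 3.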